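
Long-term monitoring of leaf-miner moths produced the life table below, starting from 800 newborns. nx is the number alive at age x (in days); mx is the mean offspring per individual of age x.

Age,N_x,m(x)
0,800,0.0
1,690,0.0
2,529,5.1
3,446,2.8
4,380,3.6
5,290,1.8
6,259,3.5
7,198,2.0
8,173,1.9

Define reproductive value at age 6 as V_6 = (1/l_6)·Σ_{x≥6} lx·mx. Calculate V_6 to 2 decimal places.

6.30

lx = nx/n0 = nx/800: 1, 0.8625, 0.66125, 0.5575, 0.475, 0.3625, 0.32375, 0.2475, 0.21625
lx·mx for x ≥ 6: 1.133125, 0.495, 0.410875 → sum = 2.039
V_6 = 2.039 / l_6 = 2.039 / 0.32375 = 6.298069… → 6.30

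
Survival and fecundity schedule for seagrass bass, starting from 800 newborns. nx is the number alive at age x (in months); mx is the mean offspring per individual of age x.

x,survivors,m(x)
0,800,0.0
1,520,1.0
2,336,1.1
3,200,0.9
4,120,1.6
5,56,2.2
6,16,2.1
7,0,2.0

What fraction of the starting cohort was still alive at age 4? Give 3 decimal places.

l_4 = n_4/n_0 = 120/800 = 0.15 → 0.150

0.150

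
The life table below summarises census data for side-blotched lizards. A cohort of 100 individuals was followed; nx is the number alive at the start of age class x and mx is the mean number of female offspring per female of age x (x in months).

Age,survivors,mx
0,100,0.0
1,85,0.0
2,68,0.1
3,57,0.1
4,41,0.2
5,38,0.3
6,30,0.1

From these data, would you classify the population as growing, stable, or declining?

declining

lx = nx/n0 = nx/100: 1, 0.85, 0.68, 0.57, 0.41, 0.38, 0.3
R0 = Σ lx·mx = 0 + 0 + 0.068 + 0.057 + 0.082 + 0.114 + 0.03 = 0.351
R0 < 1, so the population is declining.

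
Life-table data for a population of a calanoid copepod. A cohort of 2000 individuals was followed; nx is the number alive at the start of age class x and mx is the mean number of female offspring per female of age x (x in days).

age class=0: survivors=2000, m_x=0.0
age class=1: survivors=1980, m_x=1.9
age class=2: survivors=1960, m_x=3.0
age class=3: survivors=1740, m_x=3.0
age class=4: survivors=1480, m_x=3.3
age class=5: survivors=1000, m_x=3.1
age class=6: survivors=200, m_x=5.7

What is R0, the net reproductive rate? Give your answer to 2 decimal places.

lx = nx/n0 = nx/2000: 1, 0.99, 0.98, 0.87, 0.74, 0.5, 0.1
lx·mx by age: 0, 1.881, 2.94, 2.61, 2.442, 1.55, 0.57
R0 = Σ lx·mx = 11.993 → 11.99

11.99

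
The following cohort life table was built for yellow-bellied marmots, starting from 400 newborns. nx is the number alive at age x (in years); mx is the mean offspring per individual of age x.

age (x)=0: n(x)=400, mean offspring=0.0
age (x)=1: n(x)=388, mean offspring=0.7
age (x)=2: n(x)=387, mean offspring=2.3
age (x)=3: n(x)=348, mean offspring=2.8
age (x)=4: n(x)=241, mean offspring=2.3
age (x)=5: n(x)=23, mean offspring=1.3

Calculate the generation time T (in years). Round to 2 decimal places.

2.70

lx = nx/n0 = nx/400: 1, 0.97, 0.9675, 0.87, 0.6025, 0.0575
lx·mx: 0, 0.679, 2.22525, 2.436, 1.38575, 0.07475 → R0 = 6.80075
x·lx·mx: 0, 0.679, 4.4505, 7.308, 5.543, 0.37375 → Σ = 18.35425
T = 18.35425 / 6.80075 = 2.698857… → 2.70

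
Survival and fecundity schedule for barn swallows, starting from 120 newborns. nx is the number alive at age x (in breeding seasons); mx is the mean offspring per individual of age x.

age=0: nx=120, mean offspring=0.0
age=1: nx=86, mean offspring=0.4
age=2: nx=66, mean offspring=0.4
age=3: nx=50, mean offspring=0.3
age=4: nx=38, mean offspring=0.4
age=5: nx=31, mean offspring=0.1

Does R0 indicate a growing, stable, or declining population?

declining

lx = nx/n0 = nx/120: 1, 0.71667…, 0.55, 0.41667…, 0.31667…, 0.25833…
R0 = Σ lx·mx = 0 + 0.286667… + 0.22 + 0.125… + 0.126667… + 0.025833… = 0.784167…
R0 < 1, so the population is declining.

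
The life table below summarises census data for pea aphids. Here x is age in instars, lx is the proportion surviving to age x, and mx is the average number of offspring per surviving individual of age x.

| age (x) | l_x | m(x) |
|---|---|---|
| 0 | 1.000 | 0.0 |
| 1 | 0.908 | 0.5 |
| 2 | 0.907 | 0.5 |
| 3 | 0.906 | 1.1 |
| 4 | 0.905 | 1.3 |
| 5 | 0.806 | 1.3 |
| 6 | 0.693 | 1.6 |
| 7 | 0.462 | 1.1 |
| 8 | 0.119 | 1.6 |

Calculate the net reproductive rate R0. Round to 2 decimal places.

5.94

lx·mx by age: 0, 0.454, 0.4535, 0.9966, 1.1765, 1.0478, 1.1088, 0.5082, 0.1904
R0 = Σ lx·mx = 5.9358 → 5.94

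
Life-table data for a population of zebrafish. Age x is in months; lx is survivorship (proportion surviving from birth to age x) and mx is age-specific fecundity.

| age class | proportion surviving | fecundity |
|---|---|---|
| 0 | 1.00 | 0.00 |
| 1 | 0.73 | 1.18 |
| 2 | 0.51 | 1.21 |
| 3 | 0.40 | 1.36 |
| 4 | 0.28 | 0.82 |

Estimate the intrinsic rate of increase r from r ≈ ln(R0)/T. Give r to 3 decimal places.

R0 = Σ lx·mx = 0 + 0.8614 + 0.6171 + 0.544 + 0.2296 = 2.2521
Σ x·lx·mx = 4.646; T = 4.646/2.2521 = 2.06296…
r ≈ ln(R0)/T = ln(2.2521)/2.06296… = 0.39354… → 0.394

0.394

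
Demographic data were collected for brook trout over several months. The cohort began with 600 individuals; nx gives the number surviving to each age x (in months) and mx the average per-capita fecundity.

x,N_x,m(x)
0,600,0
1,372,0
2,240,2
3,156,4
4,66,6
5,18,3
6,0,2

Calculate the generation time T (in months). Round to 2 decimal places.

lx = nx/n0 = nx/600: 1, 0.62, 0.4, 0.26, 0.11, 0.03, 0
lx·mx: 0, 0, 0.8, 1.04, 0.66, 0.09, 0 → R0 = 2.59
x·lx·mx: 0, 0, 1.6, 3.12, 2.64, 0.45, 0 → Σ = 7.81
T = 7.81 / 2.59 = 3.015444… → 3.02

3.02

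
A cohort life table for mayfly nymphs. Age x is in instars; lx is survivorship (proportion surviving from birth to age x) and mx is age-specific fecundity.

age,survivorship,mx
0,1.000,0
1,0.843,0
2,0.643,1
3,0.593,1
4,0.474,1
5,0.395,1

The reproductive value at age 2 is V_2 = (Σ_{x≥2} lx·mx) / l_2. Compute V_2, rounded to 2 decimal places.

3.27

lx·mx for x ≥ 2: 0.643, 0.593, 0.474, 0.395 → sum = 2.105
V_2 = 2.105 / l_2 = 2.105 / 0.643 = 3.273717… → 3.27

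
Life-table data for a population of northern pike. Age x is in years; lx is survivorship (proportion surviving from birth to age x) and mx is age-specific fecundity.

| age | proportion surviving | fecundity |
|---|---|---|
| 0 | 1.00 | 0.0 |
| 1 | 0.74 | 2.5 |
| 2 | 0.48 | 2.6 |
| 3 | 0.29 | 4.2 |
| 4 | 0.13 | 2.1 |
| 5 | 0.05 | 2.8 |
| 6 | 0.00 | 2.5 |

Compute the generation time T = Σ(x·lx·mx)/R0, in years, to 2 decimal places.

2.07

lx·mx: 0, 1.85, 1.248, 1.218, 0.273, 0.14, 0 → R0 = 4.729
x·lx·mx: 0, 1.85, 2.496, 3.654, 1.092, 0.7, 0 → Σ = 9.792
T = 9.792 / 4.729 = 2.070628… → 2.07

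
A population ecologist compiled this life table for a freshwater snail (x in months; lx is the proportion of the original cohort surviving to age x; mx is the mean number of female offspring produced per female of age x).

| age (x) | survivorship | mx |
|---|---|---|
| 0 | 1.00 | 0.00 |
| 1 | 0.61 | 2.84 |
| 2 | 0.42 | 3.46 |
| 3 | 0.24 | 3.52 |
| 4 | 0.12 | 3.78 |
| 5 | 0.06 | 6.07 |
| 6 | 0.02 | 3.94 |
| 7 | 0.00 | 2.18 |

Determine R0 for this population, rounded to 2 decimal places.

lx·mx by age: 0, 1.7324, 1.4532, 0.8448, 0.4536, 0.3642, 0.0788, 0
R0 = Σ lx·mx = 4.927 → 4.93

4.93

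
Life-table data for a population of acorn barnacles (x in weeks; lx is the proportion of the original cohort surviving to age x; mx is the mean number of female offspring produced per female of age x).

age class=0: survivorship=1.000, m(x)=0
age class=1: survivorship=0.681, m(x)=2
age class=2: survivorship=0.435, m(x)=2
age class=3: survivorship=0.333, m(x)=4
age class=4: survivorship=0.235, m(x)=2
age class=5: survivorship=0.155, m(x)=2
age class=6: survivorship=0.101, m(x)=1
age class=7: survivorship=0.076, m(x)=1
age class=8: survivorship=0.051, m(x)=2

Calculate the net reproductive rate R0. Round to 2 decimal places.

lx·mx by age: 0, 1.362, 0.87, 1.332, 0.47, 0.31, 0.101, 0.076, 0.102
R0 = Σ lx·mx = 4.623 → 4.62

4.62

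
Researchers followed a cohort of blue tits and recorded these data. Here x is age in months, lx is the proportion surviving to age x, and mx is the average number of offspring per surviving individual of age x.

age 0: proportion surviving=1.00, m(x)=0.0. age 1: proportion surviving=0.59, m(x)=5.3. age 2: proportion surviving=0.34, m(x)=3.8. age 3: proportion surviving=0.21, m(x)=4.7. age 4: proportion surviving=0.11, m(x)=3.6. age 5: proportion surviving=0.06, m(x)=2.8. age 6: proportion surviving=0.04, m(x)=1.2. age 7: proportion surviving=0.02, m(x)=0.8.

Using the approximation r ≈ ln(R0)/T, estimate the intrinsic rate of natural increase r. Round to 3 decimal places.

R0 = Σ lx·mx = 0 + 3.127 + 1.292 + 0.987 + 0.396 + 0.168 + 0.048 + 0.016 = 6.034
Σ x·lx·mx = 11.496; T = 11.496/6.034 = 1.9052…
r ≈ ln(R0)/T = ln(6.034)/1.9052… = 0.94342… → 0.943

0.943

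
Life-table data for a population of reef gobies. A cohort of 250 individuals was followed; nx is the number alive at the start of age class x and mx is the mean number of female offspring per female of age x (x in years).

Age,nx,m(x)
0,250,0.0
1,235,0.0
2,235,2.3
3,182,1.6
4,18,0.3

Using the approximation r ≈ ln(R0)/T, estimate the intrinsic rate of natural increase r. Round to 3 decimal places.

lx = nx/n0 = nx/250: 1, 0.94, 0.94, 0.728, 0.072
R0 = Σ lx·mx = 0 + 0 + 2.162 + 1.1648 + 0.0216 = 3.3484
Σ x·lx·mx = 7.9048; T = 7.9048/3.3484 = 2.36077…
r ≈ ln(R0)/T = ln(3.3484)/2.36077… = 0.5119… → 0.512

0.512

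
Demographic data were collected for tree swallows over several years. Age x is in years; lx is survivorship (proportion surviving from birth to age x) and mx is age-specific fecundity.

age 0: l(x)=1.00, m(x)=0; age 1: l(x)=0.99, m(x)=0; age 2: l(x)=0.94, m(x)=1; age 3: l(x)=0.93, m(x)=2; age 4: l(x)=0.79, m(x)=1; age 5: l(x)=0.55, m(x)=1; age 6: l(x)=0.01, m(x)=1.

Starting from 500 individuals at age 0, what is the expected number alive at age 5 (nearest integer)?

Expected survivors = N0 · l_5 = 500 × 0.55 = 275 → 275

275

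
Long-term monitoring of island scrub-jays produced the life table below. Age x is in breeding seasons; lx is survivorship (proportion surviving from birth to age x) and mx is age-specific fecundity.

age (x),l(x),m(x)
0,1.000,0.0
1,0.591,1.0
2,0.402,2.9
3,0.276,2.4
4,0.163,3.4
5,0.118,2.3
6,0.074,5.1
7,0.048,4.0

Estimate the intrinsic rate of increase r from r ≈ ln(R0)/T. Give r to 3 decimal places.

0.422

R0 = Σ lx·mx = 0 + 0.591 + 1.1658 + 0.6624 + 0.5542 + 0.2714 + 0.3774 + 0.192 = 3.8142
Σ x·lx·mx = 12.092; T = 12.092/3.8142 = 3.17026…
r ≈ ln(R0)/T = ln(3.8142)/3.17026… = 0.42228… → 0.422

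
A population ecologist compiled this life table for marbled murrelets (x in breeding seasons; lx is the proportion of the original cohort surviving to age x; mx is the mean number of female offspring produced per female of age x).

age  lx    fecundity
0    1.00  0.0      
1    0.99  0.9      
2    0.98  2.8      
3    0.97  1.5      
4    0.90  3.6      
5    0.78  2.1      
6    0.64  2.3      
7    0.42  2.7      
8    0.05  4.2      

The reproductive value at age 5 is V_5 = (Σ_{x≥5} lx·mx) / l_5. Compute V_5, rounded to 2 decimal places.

5.71

lx·mx for x ≥ 5: 1.638, 1.472, 1.134, 0.21 → sum = 4.454
V_5 = 4.454 / l_5 = 4.454 / 0.78 = 5.710256… → 5.71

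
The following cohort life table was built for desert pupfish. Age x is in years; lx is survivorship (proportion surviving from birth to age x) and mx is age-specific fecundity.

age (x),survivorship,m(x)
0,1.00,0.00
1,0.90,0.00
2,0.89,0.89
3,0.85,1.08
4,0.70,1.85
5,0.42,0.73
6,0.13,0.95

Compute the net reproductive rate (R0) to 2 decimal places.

lx·mx by age: 0, 0, 0.7921, 0.918, 1.295, 0.3066, 0.1235
R0 = Σ lx·mx = 3.4352 → 3.44

3.44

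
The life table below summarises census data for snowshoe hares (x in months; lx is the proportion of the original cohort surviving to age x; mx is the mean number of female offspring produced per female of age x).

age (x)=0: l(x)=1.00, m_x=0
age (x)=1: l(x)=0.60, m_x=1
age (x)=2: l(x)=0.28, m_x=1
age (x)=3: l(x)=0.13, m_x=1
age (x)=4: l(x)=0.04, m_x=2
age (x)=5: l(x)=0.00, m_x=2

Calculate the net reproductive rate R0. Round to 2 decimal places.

1.09

lx·mx by age: 0, 0.6, 0.28, 0.13, 0.08, 0
R0 = Σ lx·mx = 1.09 → 1.09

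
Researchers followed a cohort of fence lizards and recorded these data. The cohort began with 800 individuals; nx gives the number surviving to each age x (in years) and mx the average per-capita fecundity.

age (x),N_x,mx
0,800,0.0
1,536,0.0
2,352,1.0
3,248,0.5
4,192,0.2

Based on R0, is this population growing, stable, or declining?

declining

lx = nx/n0 = nx/800: 1, 0.67, 0.44, 0.31, 0.24
R0 = Σ lx·mx = 0 + 0 + 0.44 + 0.155 + 0.048 = 0.643
R0 < 1, so the population is declining.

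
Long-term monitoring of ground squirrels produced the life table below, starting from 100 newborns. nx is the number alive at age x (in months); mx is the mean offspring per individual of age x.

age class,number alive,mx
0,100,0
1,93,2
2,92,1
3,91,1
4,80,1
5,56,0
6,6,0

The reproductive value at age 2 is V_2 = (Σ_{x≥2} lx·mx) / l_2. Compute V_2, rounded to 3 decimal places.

lx = nx/n0 = nx/100: 1, 0.93, 0.92, 0.91, 0.8, 0.56, 0.06
lx·mx for x ≥ 2: 0.92, 0.91, 0.8, 0, 0 → sum = 2.63
V_2 = 2.63 / l_2 = 2.63 / 0.92 = 2.858696… → 2.859

2.859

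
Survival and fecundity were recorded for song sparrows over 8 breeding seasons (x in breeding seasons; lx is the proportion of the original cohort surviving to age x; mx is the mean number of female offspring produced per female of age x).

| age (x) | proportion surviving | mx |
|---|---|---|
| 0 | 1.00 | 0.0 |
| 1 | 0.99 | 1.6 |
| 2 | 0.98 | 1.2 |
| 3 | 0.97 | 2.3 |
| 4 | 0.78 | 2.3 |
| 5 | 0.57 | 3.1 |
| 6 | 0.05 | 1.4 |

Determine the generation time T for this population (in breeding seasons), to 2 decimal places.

3.14

lx·mx: 0, 1.584, 1.176, 2.231, 1.794, 1.767, 0.07 → R0 = 8.622
x·lx·mx: 0, 1.584, 2.352, 6.693, 7.176, 8.835, 0.42 → Σ = 27.06
T = 27.06 / 8.622 = 3.138483… → 3.14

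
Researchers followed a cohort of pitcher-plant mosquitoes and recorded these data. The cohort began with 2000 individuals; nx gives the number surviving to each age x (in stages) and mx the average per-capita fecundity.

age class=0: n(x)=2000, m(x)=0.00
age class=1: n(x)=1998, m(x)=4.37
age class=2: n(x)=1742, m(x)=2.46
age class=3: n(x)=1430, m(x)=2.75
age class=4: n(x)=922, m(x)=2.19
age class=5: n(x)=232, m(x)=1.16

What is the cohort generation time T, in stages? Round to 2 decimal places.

lx = nx/n0 = nx/2000: 1, 0.999, 0.871, 0.715, 0.461, 0.116
lx·mx: 0, 4.36563, 2.14266, 1.96625, 1.00959, 0.13456 → R0 = 9.61869
x·lx·mx: 0, 4.36563, 4.28532, 5.89875, 4.03836, 0.6728 → Σ = 19.26086
T = 19.26086 / 9.61869 = 2.002441… → 2.00

2.00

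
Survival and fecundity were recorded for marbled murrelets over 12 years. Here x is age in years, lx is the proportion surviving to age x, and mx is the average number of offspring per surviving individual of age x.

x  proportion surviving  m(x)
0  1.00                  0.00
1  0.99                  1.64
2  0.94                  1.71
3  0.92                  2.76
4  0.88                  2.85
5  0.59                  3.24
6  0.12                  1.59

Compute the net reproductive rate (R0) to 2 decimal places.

10.38

lx·mx by age: 0, 1.6236, 1.6074, 2.5392, 2.508, 1.9116, 0.1908
R0 = Σ lx·mx = 10.3806 → 10.38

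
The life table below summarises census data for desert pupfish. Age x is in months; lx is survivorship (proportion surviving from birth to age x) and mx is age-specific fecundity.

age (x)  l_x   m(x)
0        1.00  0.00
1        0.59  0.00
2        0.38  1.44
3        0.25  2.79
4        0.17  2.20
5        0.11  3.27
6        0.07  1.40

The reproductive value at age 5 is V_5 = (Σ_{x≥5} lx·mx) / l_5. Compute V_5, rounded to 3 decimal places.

4.161

lx·mx for x ≥ 5: 0.3597, 0.098 → sum = 0.4577
V_5 = 0.4577 / l_5 = 0.4577 / 0.11 = 4.160909… → 4.161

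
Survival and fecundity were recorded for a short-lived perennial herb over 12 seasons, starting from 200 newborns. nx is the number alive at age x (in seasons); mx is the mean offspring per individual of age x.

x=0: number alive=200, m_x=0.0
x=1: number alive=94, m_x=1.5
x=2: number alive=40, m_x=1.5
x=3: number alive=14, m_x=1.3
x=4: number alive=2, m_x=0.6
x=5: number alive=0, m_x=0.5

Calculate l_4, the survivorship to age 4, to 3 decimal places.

l_4 = n_4/n_0 = 2/200 = 0.01 → 0.010

0.010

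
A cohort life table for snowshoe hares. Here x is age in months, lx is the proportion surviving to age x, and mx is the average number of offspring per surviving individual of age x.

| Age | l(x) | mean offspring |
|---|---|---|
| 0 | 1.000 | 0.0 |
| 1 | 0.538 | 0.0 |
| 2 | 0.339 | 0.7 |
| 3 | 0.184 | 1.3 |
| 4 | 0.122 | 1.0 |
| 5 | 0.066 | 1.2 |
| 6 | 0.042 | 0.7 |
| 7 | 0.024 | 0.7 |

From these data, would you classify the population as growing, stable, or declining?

R0 = Σ lx·mx = 0 + 0 + 0.2373 + 0.2392 + 0.122 + 0.0792 + 0.0294 + 0.0168 = 0.7239
R0 < 1, so the population is declining.

declining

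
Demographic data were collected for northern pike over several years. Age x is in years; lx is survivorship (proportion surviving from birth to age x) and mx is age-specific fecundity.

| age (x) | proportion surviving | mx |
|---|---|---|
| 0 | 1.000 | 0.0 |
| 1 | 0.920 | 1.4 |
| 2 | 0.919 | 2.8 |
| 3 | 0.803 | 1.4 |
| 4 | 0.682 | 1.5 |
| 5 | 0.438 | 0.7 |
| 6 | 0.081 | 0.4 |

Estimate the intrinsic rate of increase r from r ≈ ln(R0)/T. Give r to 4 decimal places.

R0 = Σ lx·mx = 0 + 1.288 + 2.5732 + 1.1242 + 1.023 + 0.3066 + 0.0324 = 6.3474
Σ x·lx·mx = 15.6264; T = 15.6264/6.3474 = 2.46186…
r ≈ ln(R0)/T = ln(6.3474)/2.46186… = 0.750671… → 0.7507

0.7507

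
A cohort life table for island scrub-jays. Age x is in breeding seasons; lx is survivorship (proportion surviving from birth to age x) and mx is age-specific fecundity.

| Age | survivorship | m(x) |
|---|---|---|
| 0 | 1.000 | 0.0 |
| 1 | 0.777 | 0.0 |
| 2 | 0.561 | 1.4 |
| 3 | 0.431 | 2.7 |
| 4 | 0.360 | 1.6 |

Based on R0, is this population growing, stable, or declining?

growing

R0 = Σ lx·mx = 0 + 0 + 0.7854 + 1.1637 + 0.576 = 2.5251
R0 > 1, so the population is growing.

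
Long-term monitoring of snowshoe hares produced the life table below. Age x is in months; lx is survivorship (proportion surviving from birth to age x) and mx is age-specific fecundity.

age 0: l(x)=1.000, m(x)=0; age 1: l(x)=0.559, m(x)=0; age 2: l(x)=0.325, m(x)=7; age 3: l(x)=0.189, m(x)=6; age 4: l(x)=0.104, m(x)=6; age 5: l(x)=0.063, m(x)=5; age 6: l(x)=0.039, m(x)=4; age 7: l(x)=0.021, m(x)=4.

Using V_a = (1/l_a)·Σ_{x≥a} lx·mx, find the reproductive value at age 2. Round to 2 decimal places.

14.12

lx·mx for x ≥ 2: 2.275, 1.134, 0.624, 0.315, 0.156, 0.084 → sum = 4.588
V_2 = 4.588 / l_2 = 4.588 / 0.325 = 14.116923… → 14.12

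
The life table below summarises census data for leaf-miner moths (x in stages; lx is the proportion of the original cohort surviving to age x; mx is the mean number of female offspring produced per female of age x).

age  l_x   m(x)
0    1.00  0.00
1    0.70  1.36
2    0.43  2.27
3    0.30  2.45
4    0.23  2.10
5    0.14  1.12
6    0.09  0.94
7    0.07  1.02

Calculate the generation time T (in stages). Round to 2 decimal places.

2.55

lx·mx: 0, 0.952, 0.9761, 0.735, 0.483, 0.1568, 0.0846, 0.0714 → R0 = 3.4589
x·lx·mx: 0, 0.952, 1.9522, 2.205, 1.932, 0.784, 0.5076, 0.4998 → Σ = 8.8326
T = 8.8326 / 3.4589 = 2.553586… → 2.55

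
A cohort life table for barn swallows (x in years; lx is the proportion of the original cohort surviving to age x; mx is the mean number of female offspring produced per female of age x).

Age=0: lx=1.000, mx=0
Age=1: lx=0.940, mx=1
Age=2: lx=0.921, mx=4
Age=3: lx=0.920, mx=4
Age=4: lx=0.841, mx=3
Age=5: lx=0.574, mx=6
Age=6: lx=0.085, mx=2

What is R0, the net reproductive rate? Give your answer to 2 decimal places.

lx·mx by age: 0, 0.94, 3.684, 3.68, 2.523, 3.444, 0.17
R0 = Σ lx·mx = 14.441 → 14.44

14.44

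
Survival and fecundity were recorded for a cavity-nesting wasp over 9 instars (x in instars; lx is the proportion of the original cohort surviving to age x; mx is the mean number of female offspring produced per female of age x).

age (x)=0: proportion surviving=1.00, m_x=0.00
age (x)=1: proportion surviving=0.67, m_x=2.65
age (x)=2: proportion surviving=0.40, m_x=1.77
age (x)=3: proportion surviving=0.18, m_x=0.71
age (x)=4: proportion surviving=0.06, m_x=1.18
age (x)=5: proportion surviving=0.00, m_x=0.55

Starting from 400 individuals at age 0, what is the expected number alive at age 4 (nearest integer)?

24

Expected survivors = N0 · l_4 = 400 × 0.06 = 24 → 24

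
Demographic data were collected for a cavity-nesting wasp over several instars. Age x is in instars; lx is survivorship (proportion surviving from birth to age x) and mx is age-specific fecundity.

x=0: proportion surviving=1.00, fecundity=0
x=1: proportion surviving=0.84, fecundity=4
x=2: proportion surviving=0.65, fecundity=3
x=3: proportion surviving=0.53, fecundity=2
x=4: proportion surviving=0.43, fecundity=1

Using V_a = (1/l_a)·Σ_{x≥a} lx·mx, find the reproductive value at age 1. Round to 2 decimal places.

lx·mx for x ≥ 1: 3.36, 1.95, 1.06, 0.43 → sum = 6.8
V_1 = 6.8 / l_1 = 6.8 / 0.84 = 8.095238… → 8.10

8.10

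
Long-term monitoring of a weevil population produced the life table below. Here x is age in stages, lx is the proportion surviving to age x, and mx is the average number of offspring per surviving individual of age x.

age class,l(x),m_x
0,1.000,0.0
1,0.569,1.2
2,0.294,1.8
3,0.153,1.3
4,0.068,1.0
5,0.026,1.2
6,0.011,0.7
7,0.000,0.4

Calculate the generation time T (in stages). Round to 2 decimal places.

lx·mx: 0, 0.6828, 0.5292, 0.1989, 0.068, 0.0312, 0.0077, 0 → R0 = 1.5178
x·lx·mx: 0, 0.6828, 1.0584, 0.5967, 0.272, 0.156, 0.0462, 0 → Σ = 2.8121
T = 2.8121 / 1.5178 = 1.852747… → 1.85

1.85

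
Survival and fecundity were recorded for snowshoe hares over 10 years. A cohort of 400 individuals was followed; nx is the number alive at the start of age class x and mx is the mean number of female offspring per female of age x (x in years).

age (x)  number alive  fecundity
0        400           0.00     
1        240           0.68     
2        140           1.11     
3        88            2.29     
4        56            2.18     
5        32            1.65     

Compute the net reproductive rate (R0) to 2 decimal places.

lx = nx/n0 = nx/400: 1, 0.6, 0.35, 0.22, 0.14, 0.08
lx·mx by age: 0, 0.408, 0.3885, 0.5038, 0.3052, 0.132
R0 = Σ lx·mx = 1.7375 → 1.74

1.74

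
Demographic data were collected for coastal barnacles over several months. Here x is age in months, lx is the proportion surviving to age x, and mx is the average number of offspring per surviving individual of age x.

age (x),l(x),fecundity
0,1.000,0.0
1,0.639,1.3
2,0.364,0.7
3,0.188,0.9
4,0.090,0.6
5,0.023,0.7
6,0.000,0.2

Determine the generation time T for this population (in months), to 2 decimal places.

lx·mx: 0, 0.8307, 0.2548, 0.1692, 0.054, 0.0161, 0 → R0 = 1.3248
x·lx·mx: 0, 0.8307, 0.5096, 0.5076, 0.216, 0.0805, 0 → Σ = 2.1444
T = 2.1444 / 1.3248 = 1.618659… → 1.62

1.62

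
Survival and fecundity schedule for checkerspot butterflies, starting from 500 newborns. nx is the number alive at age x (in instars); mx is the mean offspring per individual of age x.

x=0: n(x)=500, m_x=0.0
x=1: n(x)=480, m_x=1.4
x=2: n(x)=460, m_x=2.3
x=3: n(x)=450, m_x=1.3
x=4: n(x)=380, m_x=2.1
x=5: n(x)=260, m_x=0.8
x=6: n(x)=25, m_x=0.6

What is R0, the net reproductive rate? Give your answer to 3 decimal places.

6.672

lx = nx/n0 = nx/500: 1, 0.96, 0.92, 0.9, 0.76, 0.52, 0.05
lx·mx by age: 0, 1.344, 2.116, 1.17, 1.596, 0.416, 0.03
R0 = Σ lx·mx = 6.672 → 6.672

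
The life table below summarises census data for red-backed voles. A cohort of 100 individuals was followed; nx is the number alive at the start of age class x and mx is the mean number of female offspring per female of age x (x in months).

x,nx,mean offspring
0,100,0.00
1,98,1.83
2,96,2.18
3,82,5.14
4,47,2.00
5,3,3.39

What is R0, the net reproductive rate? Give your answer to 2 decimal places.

lx = nx/n0 = nx/100: 1, 0.98, 0.96, 0.82, 0.47, 0.03
lx·mx by age: 0, 1.7934, 2.0928, 4.2148, 0.94, 0.1017
R0 = Σ lx·mx = 9.1427 → 9.14

9.14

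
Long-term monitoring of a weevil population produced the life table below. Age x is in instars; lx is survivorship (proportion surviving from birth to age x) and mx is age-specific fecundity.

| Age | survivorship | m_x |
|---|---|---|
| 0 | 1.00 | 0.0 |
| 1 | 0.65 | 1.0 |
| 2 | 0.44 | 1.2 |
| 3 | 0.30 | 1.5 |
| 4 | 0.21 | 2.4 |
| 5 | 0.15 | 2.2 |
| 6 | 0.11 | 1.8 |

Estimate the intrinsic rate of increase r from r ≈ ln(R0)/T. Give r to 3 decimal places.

R0 = Σ lx·mx = 0 + 0.65 + 0.528 + 0.45 + 0.504 + 0.33 + 0.198 = 2.66
Σ x·lx·mx = 7.91; T = 7.91/2.66 = 2.97368…
r ≈ ln(R0)/T = ln(2.66)/2.97368… = 0.32899… → 0.329

0.329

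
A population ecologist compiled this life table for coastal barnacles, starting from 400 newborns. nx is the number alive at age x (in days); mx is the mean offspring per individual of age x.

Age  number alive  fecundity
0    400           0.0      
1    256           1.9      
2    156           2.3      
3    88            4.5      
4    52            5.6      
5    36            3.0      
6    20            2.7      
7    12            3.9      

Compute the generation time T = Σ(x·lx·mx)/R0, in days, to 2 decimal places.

2.73

lx = nx/n0 = nx/400: 1, 0.64, 0.39, 0.22, 0.13, 0.09, 0.05, 0.03
lx·mx: 0, 1.216, 0.897, 0.99, 0.728, 0.27, 0.135, 0.117 → R0 = 4.353
x·lx·mx: 0, 1.216, 1.794, 2.97, 2.912, 1.35, 0.81, 0.819 → Σ = 11.871
T = 11.871 / 4.353 = 2.727085… → 2.73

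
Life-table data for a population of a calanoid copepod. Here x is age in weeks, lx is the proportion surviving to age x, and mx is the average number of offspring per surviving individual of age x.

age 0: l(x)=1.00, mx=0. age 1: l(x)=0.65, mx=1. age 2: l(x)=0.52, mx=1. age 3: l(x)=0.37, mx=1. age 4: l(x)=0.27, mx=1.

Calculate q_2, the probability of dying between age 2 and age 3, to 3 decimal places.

q_2 = (l_2 − l_3) / l_2 = (0.52 − 0.37) / 0.52
     = 0.15 / 0.52 = 0.288462… → 0.288

0.288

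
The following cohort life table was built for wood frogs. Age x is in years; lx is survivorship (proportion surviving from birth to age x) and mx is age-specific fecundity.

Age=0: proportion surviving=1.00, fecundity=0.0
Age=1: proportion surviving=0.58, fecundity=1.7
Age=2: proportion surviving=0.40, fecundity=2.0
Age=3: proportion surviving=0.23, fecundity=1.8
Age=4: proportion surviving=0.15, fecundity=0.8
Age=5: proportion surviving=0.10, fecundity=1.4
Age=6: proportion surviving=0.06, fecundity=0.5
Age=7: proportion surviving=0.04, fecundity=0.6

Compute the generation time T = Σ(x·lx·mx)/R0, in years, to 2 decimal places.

lx·mx: 0, 0.986, 0.8, 0.414, 0.12, 0.14, 0.03, 0.024 → R0 = 2.514
x·lx·mx: 0, 0.986, 1.6, 1.242, 0.48, 0.7, 0.18, 0.168 → Σ = 5.356
T = 5.356 / 2.514 = 2.130469… → 2.13

2.13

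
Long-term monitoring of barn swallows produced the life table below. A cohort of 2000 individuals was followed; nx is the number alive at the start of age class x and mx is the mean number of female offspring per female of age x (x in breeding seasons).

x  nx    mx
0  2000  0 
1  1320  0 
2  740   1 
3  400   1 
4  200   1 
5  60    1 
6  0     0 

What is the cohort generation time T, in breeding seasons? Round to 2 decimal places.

lx = nx/n0 = nx/2000: 1, 0.66, 0.37, 0.2, 0.1, 0.03, 0
lx·mx: 0, 0, 0.37, 0.2, 0.1, 0.03, 0 → R0 = 0.7
x·lx·mx: 0, 0, 0.74, 0.6, 0.4, 0.15, 0 → Σ = 1.89
T = 1.89 / 0.7 = 2.7 → 2.70

2.70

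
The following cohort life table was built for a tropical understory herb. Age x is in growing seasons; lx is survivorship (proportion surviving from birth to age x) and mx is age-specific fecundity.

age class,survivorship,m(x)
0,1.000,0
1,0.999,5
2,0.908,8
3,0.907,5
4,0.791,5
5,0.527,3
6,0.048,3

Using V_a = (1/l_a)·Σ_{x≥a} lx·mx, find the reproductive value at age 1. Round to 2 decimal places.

lx·mx for x ≥ 1: 4.995, 7.264, 4.535, 3.955, 1.581, 0.144 → sum = 22.474
V_1 = 22.474 / l_1 = 22.474 / 0.999 = 22.496496… → 22.50

22.50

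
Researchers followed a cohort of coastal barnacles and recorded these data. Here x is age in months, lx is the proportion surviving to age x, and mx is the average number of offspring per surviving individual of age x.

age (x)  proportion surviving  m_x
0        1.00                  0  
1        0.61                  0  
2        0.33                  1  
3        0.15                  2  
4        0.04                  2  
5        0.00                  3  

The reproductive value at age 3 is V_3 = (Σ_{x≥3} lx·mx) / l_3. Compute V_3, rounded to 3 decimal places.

lx·mx for x ≥ 3: 0.3, 0.08, 0 → sum = 0.38
V_3 = 0.38 / l_3 = 0.38 / 0.15 = 2.533333… → 2.533

2.533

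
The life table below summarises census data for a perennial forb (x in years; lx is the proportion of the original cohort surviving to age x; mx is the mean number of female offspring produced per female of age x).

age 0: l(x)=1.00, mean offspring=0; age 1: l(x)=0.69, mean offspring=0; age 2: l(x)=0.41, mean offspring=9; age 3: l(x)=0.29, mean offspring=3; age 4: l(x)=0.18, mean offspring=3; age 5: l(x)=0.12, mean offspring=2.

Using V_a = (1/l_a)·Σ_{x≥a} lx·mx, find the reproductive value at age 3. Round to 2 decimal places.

lx·mx for x ≥ 3: 0.87, 0.54, 0.24 → sum = 1.65
V_3 = 1.65 / l_3 = 1.65 / 0.29 = 5.689655… → 5.69

5.69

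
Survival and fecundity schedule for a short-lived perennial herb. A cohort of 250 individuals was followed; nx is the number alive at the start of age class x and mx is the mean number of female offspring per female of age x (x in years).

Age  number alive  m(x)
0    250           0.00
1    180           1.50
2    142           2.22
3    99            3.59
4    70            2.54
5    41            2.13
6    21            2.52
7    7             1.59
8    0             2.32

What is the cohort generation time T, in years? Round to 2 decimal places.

lx = nx/n0 = nx/250: 1, 0.72, 0.568, 0.396, 0.28, 0.164, 0.084, 0.028, 0
lx·mx: 0, 1.08, 1.26096, 1.42164, 0.7112, 0.34932, 0.21168, 0.04452, 0 → R0 = 5.07932
x·lx·mx: 0, 1.08, 2.52192, 4.26492, 2.8448, 1.7466, 1.27008, 0.31164, 0 → Σ = 14.03996
T = 14.03996 / 5.07932 = 2.764142… → 2.76

2.76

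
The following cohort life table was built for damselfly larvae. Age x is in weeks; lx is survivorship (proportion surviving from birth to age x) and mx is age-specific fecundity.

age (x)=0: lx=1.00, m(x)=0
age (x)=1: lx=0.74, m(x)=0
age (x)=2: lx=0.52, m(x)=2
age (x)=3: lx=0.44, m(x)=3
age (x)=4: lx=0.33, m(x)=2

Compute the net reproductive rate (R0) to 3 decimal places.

3.020

lx·mx by age: 0, 0, 1.04, 1.32, 0.66
R0 = Σ lx·mx = 3.02 → 3.020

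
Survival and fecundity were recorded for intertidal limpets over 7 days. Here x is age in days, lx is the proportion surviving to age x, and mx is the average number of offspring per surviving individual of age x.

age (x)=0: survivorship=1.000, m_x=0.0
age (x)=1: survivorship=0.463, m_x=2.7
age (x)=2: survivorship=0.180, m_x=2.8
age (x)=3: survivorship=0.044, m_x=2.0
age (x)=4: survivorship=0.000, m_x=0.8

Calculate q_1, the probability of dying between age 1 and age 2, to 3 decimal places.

0.611

q_1 = (l_1 − l_2) / l_1 = (0.463 − 0.18) / 0.463
     = 0.283 / 0.463 = 0.611231… → 0.611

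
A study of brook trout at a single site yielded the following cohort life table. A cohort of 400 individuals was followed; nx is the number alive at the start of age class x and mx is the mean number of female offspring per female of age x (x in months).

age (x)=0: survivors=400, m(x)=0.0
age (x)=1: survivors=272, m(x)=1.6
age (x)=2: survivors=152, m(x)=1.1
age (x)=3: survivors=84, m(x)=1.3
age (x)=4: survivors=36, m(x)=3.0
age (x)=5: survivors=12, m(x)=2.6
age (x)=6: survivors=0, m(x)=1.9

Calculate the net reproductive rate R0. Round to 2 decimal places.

2.13

lx = nx/n0 = nx/400: 1, 0.68, 0.38, 0.21, 0.09, 0.03, 0
lx·mx by age: 0, 1.088, 0.418, 0.273, 0.27, 0.078, 0
R0 = Σ lx·mx = 2.127 → 2.13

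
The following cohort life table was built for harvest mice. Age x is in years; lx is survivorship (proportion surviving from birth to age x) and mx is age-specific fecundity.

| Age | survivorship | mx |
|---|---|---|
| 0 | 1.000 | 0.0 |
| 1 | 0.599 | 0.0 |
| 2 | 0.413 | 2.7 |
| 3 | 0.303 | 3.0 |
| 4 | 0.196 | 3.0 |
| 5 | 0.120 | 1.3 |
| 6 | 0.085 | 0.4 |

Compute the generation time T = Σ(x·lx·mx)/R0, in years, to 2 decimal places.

2.96

lx·mx: 0, 0, 1.1151, 0.909, 0.588, 0.156, 0.034 → R0 = 2.8021
x·lx·mx: 0, 0, 2.2302, 2.727, 2.352, 0.78, 0.204 → Σ = 8.2932
T = 8.2932 / 2.8021 = 2.959637… → 2.96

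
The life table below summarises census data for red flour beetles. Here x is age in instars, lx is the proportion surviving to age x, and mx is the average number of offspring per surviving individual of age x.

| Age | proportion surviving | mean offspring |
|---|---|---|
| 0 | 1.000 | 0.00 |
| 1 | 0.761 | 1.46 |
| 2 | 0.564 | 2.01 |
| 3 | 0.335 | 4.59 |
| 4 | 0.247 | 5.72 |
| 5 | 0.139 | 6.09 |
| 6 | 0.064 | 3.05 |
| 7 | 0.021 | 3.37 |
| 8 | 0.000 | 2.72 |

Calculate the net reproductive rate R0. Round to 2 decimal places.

lx·mx by age: 0, 1.11106, 1.13364, 1.53765, 1.41284, 0.84651, 0.1952, 0.07077, 0
R0 = Σ lx·mx = 6.30767 → 6.31

6.31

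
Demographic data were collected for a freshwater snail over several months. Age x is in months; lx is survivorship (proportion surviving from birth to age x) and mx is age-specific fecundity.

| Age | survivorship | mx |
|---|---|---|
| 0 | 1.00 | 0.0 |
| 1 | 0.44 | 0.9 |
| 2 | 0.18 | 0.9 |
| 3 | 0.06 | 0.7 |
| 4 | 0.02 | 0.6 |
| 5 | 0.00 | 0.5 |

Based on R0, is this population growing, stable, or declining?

declining

R0 = Σ lx·mx = 0 + 0.396 + 0.162 + 0.042 + 0.012 + 0 = 0.612
R0 < 1, so the population is declining.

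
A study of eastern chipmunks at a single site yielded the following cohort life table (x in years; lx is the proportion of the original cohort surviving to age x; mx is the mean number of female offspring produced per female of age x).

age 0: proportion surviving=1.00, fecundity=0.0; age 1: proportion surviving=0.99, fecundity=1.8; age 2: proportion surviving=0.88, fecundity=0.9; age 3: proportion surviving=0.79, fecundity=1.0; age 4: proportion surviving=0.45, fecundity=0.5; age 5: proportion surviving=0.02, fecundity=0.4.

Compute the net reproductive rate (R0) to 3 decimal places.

lx·mx by age: 0, 1.782, 0.792, 0.79, 0.225, 0.008
R0 = Σ lx·mx = 3.597 → 3.597

3.597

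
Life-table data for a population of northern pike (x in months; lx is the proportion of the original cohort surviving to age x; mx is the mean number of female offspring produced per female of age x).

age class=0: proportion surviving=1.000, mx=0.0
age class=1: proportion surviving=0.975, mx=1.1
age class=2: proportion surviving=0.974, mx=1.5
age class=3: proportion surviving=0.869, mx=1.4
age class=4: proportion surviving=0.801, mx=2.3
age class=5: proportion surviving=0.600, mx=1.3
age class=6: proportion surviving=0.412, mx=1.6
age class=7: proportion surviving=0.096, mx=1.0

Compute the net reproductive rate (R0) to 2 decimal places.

lx·mx by age: 0, 1.0725, 1.461, 1.2166, 1.8423, 0.78, 0.6592, 0.096
R0 = Σ lx·mx = 7.1276 → 7.13

7.13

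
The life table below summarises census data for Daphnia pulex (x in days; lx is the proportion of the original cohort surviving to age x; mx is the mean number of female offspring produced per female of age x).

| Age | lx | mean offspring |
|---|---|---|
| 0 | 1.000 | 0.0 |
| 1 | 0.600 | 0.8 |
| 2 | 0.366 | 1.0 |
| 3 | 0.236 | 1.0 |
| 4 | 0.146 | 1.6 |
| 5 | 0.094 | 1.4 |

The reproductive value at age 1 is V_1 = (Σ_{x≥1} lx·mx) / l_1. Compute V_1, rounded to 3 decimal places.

lx·mx for x ≥ 1: 0.48, 0.366, 0.236, 0.2336, 0.1316 → sum = 1.4472
V_1 = 1.4472 / l_1 = 1.4472 / 0.6 = 2.412 → 2.412

2.412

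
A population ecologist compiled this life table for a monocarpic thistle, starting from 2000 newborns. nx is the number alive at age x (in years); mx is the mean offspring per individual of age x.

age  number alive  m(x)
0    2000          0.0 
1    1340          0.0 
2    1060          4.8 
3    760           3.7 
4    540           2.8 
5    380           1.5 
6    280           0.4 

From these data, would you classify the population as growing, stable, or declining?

lx = nx/n0 = nx/2000: 1, 0.67, 0.53, 0.38, 0.27, 0.19, 0.14
R0 = Σ lx·mx = 0 + 0 + 2.544 + 1.406 + 0.756 + 0.285 + 0.056 = 5.047
R0 > 1, so the population is growing.

growing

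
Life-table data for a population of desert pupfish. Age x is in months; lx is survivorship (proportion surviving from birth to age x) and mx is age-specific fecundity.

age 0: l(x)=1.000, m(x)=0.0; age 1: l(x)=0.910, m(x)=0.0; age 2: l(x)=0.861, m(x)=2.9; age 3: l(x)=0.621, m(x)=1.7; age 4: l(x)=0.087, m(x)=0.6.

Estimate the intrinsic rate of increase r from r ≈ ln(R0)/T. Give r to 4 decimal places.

0.5523

R0 = Σ lx·mx = 0 + 0 + 2.4969 + 1.0557 + 0.0522 = 3.6048
Σ x·lx·mx = 8.3697; T = 8.3697/3.6048 = 2.32182…
r ≈ ln(R0)/T = ln(3.6048)/2.32182… = 0.552268… → 0.5523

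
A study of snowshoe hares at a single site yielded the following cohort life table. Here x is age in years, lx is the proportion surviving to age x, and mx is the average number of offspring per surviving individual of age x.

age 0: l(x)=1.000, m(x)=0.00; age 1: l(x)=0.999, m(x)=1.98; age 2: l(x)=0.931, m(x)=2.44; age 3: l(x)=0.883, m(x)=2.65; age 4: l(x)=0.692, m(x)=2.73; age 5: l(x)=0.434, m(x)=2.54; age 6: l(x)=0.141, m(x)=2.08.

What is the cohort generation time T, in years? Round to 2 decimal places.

lx·mx: 0, 1.97802, 2.27164, 2.33995, 1.88916, 1.10236, 0.29328 → R0 = 9.87441
x·lx·mx: 0, 1.97802, 4.54328, 7.01985, 7.55664, 5.5118, 1.75968 → Σ = 28.36927
T = 28.36927 / 9.87441 = 2.873009… → 2.87

2.87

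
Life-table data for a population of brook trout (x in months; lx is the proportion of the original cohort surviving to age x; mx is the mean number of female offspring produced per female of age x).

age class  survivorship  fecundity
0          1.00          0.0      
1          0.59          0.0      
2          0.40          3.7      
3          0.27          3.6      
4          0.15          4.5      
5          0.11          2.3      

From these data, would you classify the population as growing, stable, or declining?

R0 = Σ lx·mx = 0 + 0 + 1.48 + 0.972 + 0.675 + 0.253 = 3.38
R0 > 1, so the population is growing.

growing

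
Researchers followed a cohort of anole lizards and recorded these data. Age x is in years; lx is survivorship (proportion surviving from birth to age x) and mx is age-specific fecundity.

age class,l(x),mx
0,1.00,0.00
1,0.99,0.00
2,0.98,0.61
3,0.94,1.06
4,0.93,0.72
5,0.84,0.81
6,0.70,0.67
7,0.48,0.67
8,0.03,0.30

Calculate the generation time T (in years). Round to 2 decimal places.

lx·mx: 0, 0, 0.5978, 0.9964, 0.6696, 0.6804, 0.469, 0.3216, 0.009 → R0 = 3.7438
x·lx·mx: 0, 0, 1.1956, 2.9892, 2.6784, 3.402, 2.814, 2.2512, 0.072 → Σ = 15.4024
T = 15.4024 / 3.7438 = 4.114109… → 4.11

4.11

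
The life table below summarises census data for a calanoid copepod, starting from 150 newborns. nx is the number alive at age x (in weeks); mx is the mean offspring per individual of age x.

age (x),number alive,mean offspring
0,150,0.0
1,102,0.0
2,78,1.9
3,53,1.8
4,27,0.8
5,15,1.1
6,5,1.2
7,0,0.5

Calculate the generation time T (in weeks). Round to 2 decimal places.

2.74

lx = nx/n0 = nx/150: 1, 0.68, 0.52, 0.35333…, 0.18, 0.1, 0.03333…, 0
lx·mx: 0, 0, 0.988, 0.636…, 0.144, 0.11, 0.04…, 0 → R0 = 1.918…
x·lx·mx: 0, 0, 1.976, 1.908…, 0.576, 0.55, 0.24…, 0 → Σ = 5.25…
T = 5.25… / 1.918… = 2.737226… → 2.74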